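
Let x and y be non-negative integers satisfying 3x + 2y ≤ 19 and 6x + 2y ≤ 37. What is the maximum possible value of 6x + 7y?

63

(x,y)=(0,9) is feasible, giving 63.
(x,y)=(1,8) is feasible, giving 62.
(x,y)=(0,8) is feasible, giving 56.
The best lattice point is (0,9), giving 63.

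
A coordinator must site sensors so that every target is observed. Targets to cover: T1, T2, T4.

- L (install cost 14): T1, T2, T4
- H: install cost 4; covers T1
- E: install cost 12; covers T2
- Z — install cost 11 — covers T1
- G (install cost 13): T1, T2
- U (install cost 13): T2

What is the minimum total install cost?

14

The greedy cost-per-new-target heuristic would pick H and L for 18, but a cheaper cover exists.
L alone covers T1, T2, T4 — every target.
Total install cost: 14.
No cover costs less than 14.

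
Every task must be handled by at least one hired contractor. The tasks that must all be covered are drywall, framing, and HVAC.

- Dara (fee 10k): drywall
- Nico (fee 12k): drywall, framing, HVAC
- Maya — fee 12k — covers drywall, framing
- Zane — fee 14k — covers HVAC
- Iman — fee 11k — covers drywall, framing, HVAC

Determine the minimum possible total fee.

11

Iman alone covers drywall, framing, HVAC — every task.
Total fee: 11.
No cover costs less than 11.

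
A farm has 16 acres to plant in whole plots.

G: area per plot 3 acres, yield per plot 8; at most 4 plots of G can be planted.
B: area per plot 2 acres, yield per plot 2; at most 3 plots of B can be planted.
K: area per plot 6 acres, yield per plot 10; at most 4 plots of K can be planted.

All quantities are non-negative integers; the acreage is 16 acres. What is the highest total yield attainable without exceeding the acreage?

36

Take 4×G and 2×B: area 16 ≤ 16, yield 4·8 + 2·2 = 36.
G has the best ratio (8/3) and is taken to its limit of 4; remaining capacity is filled optimally with the others.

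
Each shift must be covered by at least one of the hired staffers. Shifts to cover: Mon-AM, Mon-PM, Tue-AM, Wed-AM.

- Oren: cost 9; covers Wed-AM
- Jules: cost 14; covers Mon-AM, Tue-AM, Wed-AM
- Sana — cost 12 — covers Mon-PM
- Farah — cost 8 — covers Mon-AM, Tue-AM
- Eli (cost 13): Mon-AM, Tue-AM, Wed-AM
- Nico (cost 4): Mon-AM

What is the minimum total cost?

The greedy cost-per-new-shift heuristic would pick Farah, Oren, and Sana for 29, but a cheaper cover exists.
Choose Sana and Eli: together they cover Mon-AM, Mon-PM, Tue-AM, Wed-AM — every shift.
Total cost: 12 + 13 = 25.
No cover costs less than 25.

25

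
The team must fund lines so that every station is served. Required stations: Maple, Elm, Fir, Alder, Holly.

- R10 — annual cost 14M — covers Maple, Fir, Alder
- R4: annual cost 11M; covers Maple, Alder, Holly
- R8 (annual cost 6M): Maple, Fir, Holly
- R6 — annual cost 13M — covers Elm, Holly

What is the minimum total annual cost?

27

The greedy cost-per-new-station heuristic would pick R8, R4, and R6 for 30, but a cheaper cover exists.
Choose R10 and R6: together they cover Maple, Elm, Fir, Alder, Holly — every station.
Total annual cost: 14 + 13 = 27.
No cover costs less than 27.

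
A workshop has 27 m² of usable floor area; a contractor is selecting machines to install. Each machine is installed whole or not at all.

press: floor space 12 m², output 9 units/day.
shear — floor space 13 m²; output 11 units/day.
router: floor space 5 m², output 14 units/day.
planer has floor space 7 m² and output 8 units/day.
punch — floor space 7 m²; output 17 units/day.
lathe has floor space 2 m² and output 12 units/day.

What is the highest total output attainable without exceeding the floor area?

Allowing fractional choices, the relaxed optimum would be about 56.1, but machines are indivisible.
press + router + punch + lathe: floor space 12 + 5 + 7 + 2 = 26 ≤ 27, output 9 + 14 + 17 + 12 = 52.
shear + router + punch + lathe: floor space 13 + 5 + 7 + 2 = 27 ≤ 27, output 11 + 14 + 17 + 12 = 54.
Best is shear, router, punch, and lathe with total output 54.

54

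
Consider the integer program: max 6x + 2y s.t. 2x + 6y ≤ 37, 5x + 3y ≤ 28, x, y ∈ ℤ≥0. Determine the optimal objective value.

32

The continuous relaxation peaks at (5.6, 0) with value 33.60; rounding to a feasible lattice point costs some objective.
(x,y)=(5,1): 2·5+6·1=16≤37, 5·5+3·1=28≤28, objective 32.
(x,y)=(5,0): 2·5+6·0=10≤37, 5·5+3·0=25≤28, objective 30.
(x,y)=(4,2): 2·4+6·2=20≤37, 5·4+3·2=26≤28, objective 28.
Maximum is 32 at (x,y)=(5,1).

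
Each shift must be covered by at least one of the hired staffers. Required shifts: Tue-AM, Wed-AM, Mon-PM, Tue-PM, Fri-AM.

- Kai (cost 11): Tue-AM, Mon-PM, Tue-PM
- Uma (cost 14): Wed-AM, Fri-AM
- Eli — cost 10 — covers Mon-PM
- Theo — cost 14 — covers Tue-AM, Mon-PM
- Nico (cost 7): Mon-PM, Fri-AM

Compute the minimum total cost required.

Choose Kai and Uma: together they cover Tue-AM, Wed-AM, Mon-PM, Tue-PM, Fri-AM — every shift.
Total cost: 11 + 14 = 25.

25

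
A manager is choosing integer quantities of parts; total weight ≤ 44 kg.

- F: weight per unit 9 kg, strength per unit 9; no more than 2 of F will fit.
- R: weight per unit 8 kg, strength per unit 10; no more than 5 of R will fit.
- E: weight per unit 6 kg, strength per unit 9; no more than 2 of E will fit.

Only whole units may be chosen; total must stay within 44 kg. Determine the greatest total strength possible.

58

E has the best ratio (9/6); taking only E gives at most 2×9 = 18 (stopped by the supply cap of 2).
Mixing does better — 4×R and 2×E: weight 44 ≤ 44, strength 4·10 + 2·9 = 58.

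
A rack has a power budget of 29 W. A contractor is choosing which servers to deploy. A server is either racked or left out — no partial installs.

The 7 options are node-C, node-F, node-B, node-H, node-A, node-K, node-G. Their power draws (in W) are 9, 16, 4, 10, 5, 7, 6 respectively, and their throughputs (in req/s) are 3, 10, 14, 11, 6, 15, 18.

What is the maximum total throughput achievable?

Allowing fractional choices, the relaxed optimum would be about 60.7, but servers are indivisible.
node-B + node-H + node-K + node-G: power draw 4 + 10 + 7 + 6 = 27 ≤ 29, throughput 14 + 11 + 15 + 18 = 58.
node-C + node-B + node-K + node-G: power draw 9 + 4 + 7 + 6 = 26 ≤ 29, throughput 3 + 14 + 15 + 18 = 50.
node-B + node-A + node-K + node-G: power draw 4 + 5 + 7 + 6 = 22 ≤ 29, throughput 14 + 6 + 15 + 18 = 53.
Best is node-B, node-H, node-K, and node-G with total throughput 58.

58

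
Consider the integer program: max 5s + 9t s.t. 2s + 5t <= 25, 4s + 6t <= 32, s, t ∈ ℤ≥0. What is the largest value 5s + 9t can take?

(s,t)=(2,4): 2·2+5·4=24≤25, 4·2+6·4=32≤32, objective 46.
(s,t)=(0,5): 2·0+5·5=25≤25, 4·0+6·5=30≤32, objective 45.
(s,t)=(3,3): 2·3+5·3=21≤25, 4·3+6·3=30≤32, objective 42.
The best lattice point is (2,4), giving 46.

46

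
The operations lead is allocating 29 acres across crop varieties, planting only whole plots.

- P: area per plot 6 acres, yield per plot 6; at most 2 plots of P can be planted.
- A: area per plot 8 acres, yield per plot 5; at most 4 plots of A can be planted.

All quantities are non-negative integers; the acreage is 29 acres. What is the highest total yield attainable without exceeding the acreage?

P has the best ratio (6/6); taking only P gives at most 2×6 = 12 (stopped by the supply cap of 2).
Mixing does better — 2×P and 2×A: area 28 ≤ 29, yield 2·6 + 2·5 = 22.

22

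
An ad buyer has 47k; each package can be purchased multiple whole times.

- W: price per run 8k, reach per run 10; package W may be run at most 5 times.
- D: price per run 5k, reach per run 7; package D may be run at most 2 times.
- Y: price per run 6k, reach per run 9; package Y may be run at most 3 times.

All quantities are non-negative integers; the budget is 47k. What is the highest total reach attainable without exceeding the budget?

64

This is a bounded integer knapsack.
Y has the best ratio (9/6); taking only Y gives at most 3×9 = 27 (stopped by the supply cap of 3).
Mixing does better — 3×W, 1×D, and 3×Y: price 47 ≤ 47, reach 3·10 + 1·7 + 3·9 = 64.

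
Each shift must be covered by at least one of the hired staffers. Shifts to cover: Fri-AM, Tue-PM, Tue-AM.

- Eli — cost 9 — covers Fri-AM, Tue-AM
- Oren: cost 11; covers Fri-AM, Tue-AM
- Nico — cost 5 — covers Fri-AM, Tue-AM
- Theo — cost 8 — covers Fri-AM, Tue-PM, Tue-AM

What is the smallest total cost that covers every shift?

8

Theo alone covers Fri-AM, Tue-PM, Tue-AM — every shift.
Total cost: 8.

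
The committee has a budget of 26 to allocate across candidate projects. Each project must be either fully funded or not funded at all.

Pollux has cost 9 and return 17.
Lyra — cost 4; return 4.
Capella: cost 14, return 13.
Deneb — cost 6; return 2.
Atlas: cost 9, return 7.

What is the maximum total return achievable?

Pollux + Capella: cost 9 + 14 = 23 ≤ 26, return 17 + 13 = 30.
Pollux + Lyra + Atlas: cost 9 + 4 + 9 = 22 ≤ 26, return 17 + 4 + 7 = 28.
Pollux + Deneb + Atlas: cost 9 + 6 + 9 = 24 ≤ 26, return 17 + 2 + 7 = 26.
Best is Pollux and Capella with total return 30.

30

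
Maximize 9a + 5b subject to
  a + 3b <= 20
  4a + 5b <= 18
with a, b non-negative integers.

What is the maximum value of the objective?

36

Relaxing integrality, the LP optimum is 40.50 at (a,b) = (4.5, 0), which is not an integer point.
(a,b)=(4,0): 1·4+3·0=4≤20, 4·4+5·0=16≤18, objective 36.
(a,b)=(3,1): 1·3+3·1=6≤20, 4·3+5·1=17≤18, objective 32.
(a,b)=(3,0): 1·3+3·0=3≤20, 4·3+5·0=12≤18, objective 27.
The best lattice point is (4,0), giving 36.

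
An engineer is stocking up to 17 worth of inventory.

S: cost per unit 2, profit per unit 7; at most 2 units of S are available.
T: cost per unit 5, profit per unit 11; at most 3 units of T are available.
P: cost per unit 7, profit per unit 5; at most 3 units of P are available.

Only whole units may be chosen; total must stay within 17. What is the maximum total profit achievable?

This is a bounded integer knapsack.
1×S and 3×T: cost 17 ≤ 17, profit 1·7 + 3·11 = 40.
2×S and 2×T: cost 14 ≤ 17, profit 2·7 + 2·11 = 36.
Best is 40.

40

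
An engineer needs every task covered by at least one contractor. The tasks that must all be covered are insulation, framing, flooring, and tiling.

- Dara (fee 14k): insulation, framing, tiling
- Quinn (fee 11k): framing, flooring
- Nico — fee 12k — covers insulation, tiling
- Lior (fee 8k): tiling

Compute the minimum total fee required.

23

The greedy cost-per-new-task heuristic would pick Dara and Quinn for 25, but a cheaper cover exists.
Choose Quinn and Nico: together they cover insulation, framing, flooring, tiling — every task.
Total fee: 11 + 12 = 23.
No cover costs less than 23.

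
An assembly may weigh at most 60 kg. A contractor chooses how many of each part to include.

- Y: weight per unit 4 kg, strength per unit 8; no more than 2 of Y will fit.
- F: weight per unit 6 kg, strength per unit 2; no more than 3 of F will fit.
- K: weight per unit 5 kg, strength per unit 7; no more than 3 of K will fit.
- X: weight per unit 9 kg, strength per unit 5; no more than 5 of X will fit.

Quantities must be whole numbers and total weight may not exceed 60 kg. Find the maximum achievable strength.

57

This is a bounded integer knapsack.
Y has the best ratio (8/4); taking only Y gives at most 2×8 = 16 (stopped by the supply cap of 2).
Mixing does better — 2×Y, 3×K, and 4×X: weight 59 ≤ 60, strength 2·8 + 3·7 + 4·5 = 57.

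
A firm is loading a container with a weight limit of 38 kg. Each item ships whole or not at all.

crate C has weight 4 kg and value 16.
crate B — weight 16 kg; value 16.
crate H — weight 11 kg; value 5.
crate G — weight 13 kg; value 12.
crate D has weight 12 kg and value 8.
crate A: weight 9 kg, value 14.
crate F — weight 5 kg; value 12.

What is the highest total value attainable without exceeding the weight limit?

Allowing fractional choices, the relaxed optimum would be about 61.7, but items are indivisible.
crate C + crate B + crate G + crate F: weight 4 + 16 + 13 + 5 = 38 ≤ 38, value 16 + 16 + 12 + 12 = 56.
crate C + crate G + crate A + crate F: weight 4 + 13 + 9 + 5 = 31 ≤ 38, value 16 + 12 + 14 + 12 = 54.
crate C + crate B + crate A + crate F: weight 4 + 16 + 9 + 5 = 34 ≤ 38, value 16 + 16 + 14 + 12 = 58.
Best is crate C, crate B, crate A, and crate F with total value 58.

58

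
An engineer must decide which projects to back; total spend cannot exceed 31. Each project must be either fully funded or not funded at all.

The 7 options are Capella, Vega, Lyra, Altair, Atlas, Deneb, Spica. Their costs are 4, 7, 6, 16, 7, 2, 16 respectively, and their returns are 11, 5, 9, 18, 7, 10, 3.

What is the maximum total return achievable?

Capella + Altair + Atlas + Deneb: cost 4 + 16 + 7 + 2 = 29 ≤ 31, return 11 + 18 + 7 + 10 = 46.
Capella + Vega + Altair + Deneb: cost 4 + 7 + 16 + 2 = 29 ≤ 31, return 11 + 5 + 18 + 10 = 44.
Capella + Lyra + Altair + Deneb: cost 4 + 6 + 16 + 2 = 28 ≤ 31, return 11 + 9 + 18 + 10 = 48.
Best is Capella, Lyra, Altair, and Deneb with total return 48.

48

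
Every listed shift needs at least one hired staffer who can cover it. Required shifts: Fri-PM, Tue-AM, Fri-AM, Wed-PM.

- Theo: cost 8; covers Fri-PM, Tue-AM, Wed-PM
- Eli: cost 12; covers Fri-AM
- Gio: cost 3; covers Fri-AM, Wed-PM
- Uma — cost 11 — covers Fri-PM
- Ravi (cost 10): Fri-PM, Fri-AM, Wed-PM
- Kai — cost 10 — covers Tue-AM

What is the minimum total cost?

Choose Theo and Gio: together they cover Fri-PM, Tue-AM, Fri-AM, Wed-PM — every shift.
Total cost: 8 + 3 = 11.
No cover costs less than 11.

11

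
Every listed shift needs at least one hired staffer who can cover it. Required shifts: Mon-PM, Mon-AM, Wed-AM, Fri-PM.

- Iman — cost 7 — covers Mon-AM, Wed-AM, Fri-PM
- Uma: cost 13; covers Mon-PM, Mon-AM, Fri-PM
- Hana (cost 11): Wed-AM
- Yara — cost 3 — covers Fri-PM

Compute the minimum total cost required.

Choose Iman and Uma: together they cover Mon-PM, Mon-AM, Wed-AM, Fri-PM — every shift.
Total cost: 7 + 13 = 20.
No cover costs less than 20.

20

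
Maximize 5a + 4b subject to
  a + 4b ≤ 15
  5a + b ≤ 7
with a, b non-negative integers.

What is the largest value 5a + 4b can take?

13

The continuous relaxation peaks at (0.684, 3.58) with value 17.74; rounding to a feasible lattice point costs some objective.
(a,b)=(1,2): 1·1+4·2=9≤15, 5·1+1·2=7≤7, objective 13.
(a,b)=(0,3): 1·0+4·3=12≤15, 5·0+1·3=3≤7, objective 12.
No feasible integer point exceeds 13.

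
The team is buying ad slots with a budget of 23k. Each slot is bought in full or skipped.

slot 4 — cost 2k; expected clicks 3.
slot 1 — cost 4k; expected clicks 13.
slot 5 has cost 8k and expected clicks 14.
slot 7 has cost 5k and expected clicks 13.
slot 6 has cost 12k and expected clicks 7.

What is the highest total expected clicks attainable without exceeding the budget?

43

slot 1 + slot 5 + slot 7: cost 4 + 8 + 5 = 17 ≤ 23, expected clicks 13 + 14 + 13 = 40.
slot 4 + slot 1 + slot 5 + slot 7: cost 2 + 4 + 8 + 5 = 19 ≤ 23, expected clicks 3 + 13 + 14 + 13 = 43.
slot 4 + slot 1 + slot 7 + slot 6: cost 2 + 4 + 5 + 12 = 23 ≤ 23, expected clicks 3 + 13 + 13 + 7 = 36.
Best is slot 4, slot 1, slot 5, and slot 7 with total expected clicks 43.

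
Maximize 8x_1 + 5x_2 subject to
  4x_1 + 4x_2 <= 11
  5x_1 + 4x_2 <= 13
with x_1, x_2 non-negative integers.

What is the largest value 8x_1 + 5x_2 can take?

(x_1,x_2)=(2,0): 4·2+4·0=8≤11, 5·2+4·0=10≤13, objective 16.
(x_1,x_2)=(1,1): 4·1+4·1=8≤11, 5·1+4·1=9≤13, objective 13.
(x_1,x_2)=(1,0): 4·1+4·0=4≤11, 5·1+4·0=5≤13, objective 8.
No feasible integer point exceeds 16.

16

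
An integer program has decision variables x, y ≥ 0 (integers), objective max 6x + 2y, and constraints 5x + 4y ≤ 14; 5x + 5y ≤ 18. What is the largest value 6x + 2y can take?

Relaxing integrality, the LP optimum is 16.80 at (x,y) = (2.8, 0), which is not an integer point.
(x,y)=(2,1) is feasible, giving 14.
(x,y)=(2,0) is feasible, giving 12.
The best lattice point is (2,1), giving 14.

14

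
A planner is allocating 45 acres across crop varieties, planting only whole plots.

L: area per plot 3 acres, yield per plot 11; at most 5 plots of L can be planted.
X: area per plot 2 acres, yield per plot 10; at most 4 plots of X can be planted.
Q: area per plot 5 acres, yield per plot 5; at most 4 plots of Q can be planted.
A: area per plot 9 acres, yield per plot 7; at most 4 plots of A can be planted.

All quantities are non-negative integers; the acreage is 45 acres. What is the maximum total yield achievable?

Take 5×L, 4×X, and 4×Q: area 43 ≤ 45, yield 5·11 + 4·10 + 4·5 = 115.
X has the best ratio (10/2) and is taken to its limit of 4; remaining capacity is filled optimally with the others.

115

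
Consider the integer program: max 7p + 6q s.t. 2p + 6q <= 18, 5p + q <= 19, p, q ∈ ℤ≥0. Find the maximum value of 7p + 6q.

33

(p,q)=(3,2): 2·3+6·2=18≤18, 5·3+1·2=17≤19, objective 33.
(p,q)=(3,1): 2·3+6·1=12≤18, 5·3+1·1=16≤19, objective 27.
(p,q)=(2,2): 2·2+6·2=16≤18, 5·2+1·2=12≤19, objective 26.
(p,q)=(3,0): 2·3+6·0=6≤18, 5·3+1·0=15≤19, objective 21.
No feasible integer point exceeds 33.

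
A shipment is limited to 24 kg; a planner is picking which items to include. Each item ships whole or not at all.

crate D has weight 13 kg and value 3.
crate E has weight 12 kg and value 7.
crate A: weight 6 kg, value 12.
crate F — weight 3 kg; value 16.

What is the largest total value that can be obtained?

35

Take crate E, crate A, and crate F: weight 12 + 6 + 3 = 21 ≤ 24, value 7 + 12 + 16 = 35.
No other feasible combination does better.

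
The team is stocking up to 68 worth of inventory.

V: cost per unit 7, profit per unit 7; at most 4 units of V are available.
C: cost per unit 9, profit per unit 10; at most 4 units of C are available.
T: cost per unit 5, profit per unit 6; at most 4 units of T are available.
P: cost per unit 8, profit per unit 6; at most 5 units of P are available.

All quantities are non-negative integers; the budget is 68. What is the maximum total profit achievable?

3×V, 3×C, and 4×T: cost 68 ≤ 68, profit 3·7 + 3·10 + 4·6 = 75.
3×V, 4×C, and 2×T: cost 67 ≤ 68, profit 3·7 + 4·10 + 2·6 = 73.
Best is 75.

75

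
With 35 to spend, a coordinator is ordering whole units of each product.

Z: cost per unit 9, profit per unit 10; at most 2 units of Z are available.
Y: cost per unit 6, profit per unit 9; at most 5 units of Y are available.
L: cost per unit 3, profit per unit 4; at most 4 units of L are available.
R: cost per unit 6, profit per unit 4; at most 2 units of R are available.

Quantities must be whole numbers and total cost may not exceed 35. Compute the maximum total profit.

4×Y and 3×L: cost 33 ≤ 35, profit 4·9 + 3·4 = 48.
5×Y and 1×L: cost 33 ≤ 35, profit 5·9 + 1·4 = 49.
Best is 49.

49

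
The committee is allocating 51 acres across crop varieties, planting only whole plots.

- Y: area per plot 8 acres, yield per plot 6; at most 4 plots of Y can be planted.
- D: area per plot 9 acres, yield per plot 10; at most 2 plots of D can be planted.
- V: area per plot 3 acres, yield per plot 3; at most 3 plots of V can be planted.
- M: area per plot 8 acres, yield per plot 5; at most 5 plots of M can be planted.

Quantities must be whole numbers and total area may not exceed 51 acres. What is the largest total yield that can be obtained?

47

This is a bounded integer knapsack.
3×Y, 2×D, and 3×V: area 51 ≤ 51, yield 3·6 + 2·10 + 3·3 = 47.
2×Y, 2×D, 3×V, and 1×M: area 51 ≤ 51, yield 2·6 + 2·10 + 3·3 + 1·5 = 46.
Best is 47.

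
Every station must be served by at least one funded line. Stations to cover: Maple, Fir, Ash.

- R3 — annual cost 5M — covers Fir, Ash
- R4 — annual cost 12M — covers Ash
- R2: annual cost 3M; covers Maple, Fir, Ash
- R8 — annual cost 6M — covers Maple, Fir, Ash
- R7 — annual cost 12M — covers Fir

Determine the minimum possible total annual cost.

3

R2 alone covers Maple, Fir, Ash — every station.
Total annual cost: 3.
No cover costs less than 3.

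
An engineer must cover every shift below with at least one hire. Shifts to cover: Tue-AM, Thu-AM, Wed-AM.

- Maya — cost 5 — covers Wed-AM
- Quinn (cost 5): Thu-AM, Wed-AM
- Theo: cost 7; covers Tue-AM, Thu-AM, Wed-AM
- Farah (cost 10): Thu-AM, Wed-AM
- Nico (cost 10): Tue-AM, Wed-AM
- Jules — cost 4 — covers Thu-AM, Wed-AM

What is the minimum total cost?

Theo alone covers Tue-AM, Thu-AM, Wed-AM — every shift.
Total cost: 7.

7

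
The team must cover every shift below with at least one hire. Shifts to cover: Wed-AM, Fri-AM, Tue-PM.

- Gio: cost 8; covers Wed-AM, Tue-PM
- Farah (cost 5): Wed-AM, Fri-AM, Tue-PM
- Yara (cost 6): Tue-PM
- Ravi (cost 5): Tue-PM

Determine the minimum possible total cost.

This is an integer covering problem.
Farah alone covers Wed-AM, Fri-AM, Tue-PM — every shift.
Total cost: 5.
No cover costs less than 5.

5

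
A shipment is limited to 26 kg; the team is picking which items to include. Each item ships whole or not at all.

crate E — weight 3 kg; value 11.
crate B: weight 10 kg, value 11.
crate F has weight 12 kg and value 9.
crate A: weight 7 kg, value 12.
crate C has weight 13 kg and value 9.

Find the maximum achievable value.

Take crate E, crate B, and crate A: weight 3 + 10 + 7 = 20 ≤ 26, value 11 + 11 + 12 = 34.
No other feasible combination does better.

34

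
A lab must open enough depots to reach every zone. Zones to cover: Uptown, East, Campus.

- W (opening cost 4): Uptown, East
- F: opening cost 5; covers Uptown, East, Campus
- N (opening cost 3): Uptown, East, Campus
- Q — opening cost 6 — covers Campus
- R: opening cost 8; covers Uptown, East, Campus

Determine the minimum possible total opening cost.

3

N alone covers Uptown, East, Campus — every zone.
Total opening cost: 3.
No cover costs less than 3.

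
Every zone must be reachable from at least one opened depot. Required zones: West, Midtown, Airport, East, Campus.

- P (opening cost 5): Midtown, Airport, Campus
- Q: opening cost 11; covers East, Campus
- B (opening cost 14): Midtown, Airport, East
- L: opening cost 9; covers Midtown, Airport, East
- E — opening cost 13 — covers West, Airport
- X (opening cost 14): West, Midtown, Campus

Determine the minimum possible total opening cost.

23

The greedy cost-per-new-zone heuristic would pick P, L, and E for 27, but a cheaper cover exists.
Choose L and X: together they cover West, Midtown, Airport, East, Campus — every zone.
Total opening cost: 9 + 14 = 23.
No cover costs less than 23.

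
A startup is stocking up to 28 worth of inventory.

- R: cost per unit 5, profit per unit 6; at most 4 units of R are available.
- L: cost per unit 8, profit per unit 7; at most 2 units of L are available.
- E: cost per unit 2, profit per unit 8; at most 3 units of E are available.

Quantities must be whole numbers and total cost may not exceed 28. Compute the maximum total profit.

48

1×R, 2×L, and 3×E: cost 27 ≤ 28, profit 1·6 + 2·7 + 3·8 = 44.
4×R and 3×E: cost 26 ≤ 28, profit 4·6 + 3·8 = 48.
Best is 48.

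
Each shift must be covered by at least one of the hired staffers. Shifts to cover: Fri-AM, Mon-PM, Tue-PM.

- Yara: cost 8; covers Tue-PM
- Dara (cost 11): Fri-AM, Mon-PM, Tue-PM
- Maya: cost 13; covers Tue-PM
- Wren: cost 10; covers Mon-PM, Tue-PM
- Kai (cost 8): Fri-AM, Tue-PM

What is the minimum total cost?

11

Dara alone covers Fri-AM, Mon-PM, Tue-PM — every shift.
Total cost: 11.
No cover costs less than 11.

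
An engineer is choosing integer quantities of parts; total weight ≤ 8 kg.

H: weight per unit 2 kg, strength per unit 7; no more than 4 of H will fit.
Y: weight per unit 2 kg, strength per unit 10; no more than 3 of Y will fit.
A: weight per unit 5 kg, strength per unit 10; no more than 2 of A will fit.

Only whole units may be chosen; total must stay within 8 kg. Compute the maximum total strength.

Y has the best ratio (10/2); taking only Y gives at most 3×10 = 30 (stopped by the supply cap of 3).
Mixing does better — 1×H and 3×Y: weight 8 ≤ 8, strength 1·7 + 3·10 = 37.

37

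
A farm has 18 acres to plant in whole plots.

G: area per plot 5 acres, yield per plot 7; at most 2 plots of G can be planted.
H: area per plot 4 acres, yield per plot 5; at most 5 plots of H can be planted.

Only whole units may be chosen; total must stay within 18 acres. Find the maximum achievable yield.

G has the best ratio (7/5); taking only G gives at most 2×7 = 14 (stopped by the supply cap of 2).
Mixing does better — 2×G and 2×H: area 18 ≤ 18, yield 2·7 + 2·5 = 24.

24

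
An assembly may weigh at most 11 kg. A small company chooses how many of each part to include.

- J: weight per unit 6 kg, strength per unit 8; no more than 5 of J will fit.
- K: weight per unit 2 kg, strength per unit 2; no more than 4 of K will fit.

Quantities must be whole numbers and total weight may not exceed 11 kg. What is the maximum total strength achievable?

12

J has the best ratio (8/6); taking only J gives at most 1×8 = 8 (stopped by the weight limit).
Mixing does better — 1×J and 2×K: weight 10 ≤ 11, strength 1·8 + 2·2 = 12.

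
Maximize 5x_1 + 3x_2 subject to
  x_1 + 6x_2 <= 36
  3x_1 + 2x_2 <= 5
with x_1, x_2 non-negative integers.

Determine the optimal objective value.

Relaxing integrality, the LP optimum is 8.33 at (x_1,x_2) = (1.67, 0), which is not an integer point.
(x_1,x_2)=(1,1): 1·1+6·1=7≤36, 3·1+2·1=5≤5, objective 8.
(x_1,x_2)=(0,2): 1·0+6·2=12≤36, 3·0+2·2=4≤5, objective 6.
(x_1,x_2)=(1,0): 1·1+6·0=1≤36, 3·1+2·0=3≤5, objective 5.
Maximum is 8 at (x_1,x_2)=(1,1).

8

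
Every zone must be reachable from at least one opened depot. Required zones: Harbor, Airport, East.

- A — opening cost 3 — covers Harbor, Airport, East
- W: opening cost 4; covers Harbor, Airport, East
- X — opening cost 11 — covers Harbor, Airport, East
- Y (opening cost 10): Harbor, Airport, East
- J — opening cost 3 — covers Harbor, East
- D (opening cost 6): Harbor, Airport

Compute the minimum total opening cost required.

A alone covers Harbor, Airport, East — every zone.
Total opening cost: 3.

3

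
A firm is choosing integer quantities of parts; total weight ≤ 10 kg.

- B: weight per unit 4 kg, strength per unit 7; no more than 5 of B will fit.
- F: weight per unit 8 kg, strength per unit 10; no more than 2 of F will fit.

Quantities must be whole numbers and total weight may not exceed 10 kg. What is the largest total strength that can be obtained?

This is a bounded integer knapsack.
B has the best ratio (7/4); taking only B gives at most 2×7 = 14 (stopped by the weight limit).
Optimal: 2×B: weight 8 ≤ 10, strength 2·7 = 14.

14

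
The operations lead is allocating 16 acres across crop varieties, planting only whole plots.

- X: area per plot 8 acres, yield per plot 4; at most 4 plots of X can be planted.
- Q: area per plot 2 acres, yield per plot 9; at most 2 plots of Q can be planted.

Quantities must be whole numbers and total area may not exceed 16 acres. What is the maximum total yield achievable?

Take 1×X and 2×Q: area 12 ≤ 16, yield 1·4 + 2·9 = 22.
Q has the best ratio (9/2) and is taken to its limit of 2; remaining capacity is filled optimally with the others.

22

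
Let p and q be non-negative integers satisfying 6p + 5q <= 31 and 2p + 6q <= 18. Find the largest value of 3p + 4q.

Relaxing integrality, the LP optimum is 18.15 at (p,q) = (3.69, 1.77), which is not an integer point.
(p,q)=(3,2): 6·3+5·2=28≤31, 2·3+6·2=18≤18, objective 17.
(p,q)=(4,1): 6·4+5·1=29≤31, 2·4+6·1=14≤18, objective 16.
(p,q)=(2,2): 6·2+5·2=22≤31, 2·2+6·2=16≤18, objective 14.
No feasible integer point exceeds 17.

17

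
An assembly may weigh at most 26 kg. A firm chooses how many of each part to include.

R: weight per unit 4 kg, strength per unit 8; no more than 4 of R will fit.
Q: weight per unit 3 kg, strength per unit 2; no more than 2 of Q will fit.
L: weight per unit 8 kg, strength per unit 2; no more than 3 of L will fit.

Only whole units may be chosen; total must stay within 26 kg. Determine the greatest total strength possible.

36

This is a bounded integer knapsack.
R has the best ratio (8/4); taking only R gives at most 4×8 = 32 (stopped by the supply cap of 4).
Mixing does better — 4×R and 2×Q: weight 22 ≤ 26, strength 4·8 + 2·2 = 36.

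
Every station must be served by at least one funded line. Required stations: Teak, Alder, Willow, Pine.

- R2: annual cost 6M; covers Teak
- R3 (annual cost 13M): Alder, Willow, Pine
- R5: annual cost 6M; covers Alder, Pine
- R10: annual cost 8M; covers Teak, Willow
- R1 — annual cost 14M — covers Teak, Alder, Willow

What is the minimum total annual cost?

Choose R5 and R10: together they cover Teak, Alder, Willow, Pine — every station.
Total annual cost: 6 + 8 = 14.
No cover costs less than 14.

14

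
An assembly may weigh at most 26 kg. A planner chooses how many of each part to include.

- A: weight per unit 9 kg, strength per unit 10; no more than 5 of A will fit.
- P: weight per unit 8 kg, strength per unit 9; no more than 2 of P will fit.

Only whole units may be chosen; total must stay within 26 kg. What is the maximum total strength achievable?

P has the best ratio (9/8); taking only P gives at most 2×9 = 18 (stopped by the supply cap of 2).
Mixing does better — 2×A and 1×P: weight 26 ≤ 26, strength 2·10 + 1·9 = 29.

29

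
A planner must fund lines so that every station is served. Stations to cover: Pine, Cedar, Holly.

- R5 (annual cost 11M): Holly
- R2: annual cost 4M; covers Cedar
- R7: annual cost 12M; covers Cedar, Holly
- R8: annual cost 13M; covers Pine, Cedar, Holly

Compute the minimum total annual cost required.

13

R8 alone covers Pine, Cedar, Holly — every station.
Total annual cost: 13.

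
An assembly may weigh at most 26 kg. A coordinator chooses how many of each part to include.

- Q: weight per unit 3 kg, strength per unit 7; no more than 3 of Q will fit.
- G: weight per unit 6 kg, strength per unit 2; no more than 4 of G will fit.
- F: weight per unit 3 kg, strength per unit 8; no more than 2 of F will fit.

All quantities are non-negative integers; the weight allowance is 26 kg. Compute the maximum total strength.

3×Q and 2×F: weight 15 ≤ 26, strength 3·7 + 2·8 = 37.
3×Q, 1×G, and 2×F: weight 21 ≤ 26, strength 3·7 + 1·2 + 2·8 = 39.
Best is 39.

39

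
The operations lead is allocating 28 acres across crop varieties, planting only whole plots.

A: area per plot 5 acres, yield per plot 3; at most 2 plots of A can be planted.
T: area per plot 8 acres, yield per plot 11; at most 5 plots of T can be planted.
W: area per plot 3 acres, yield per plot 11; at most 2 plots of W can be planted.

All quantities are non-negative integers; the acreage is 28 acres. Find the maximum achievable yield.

W has the best ratio (11/3); taking only W gives at most 2×11 = 22 (stopped by the supply cap of 2).
Mixing does better — 1×A, 2×T, and 2×W: area 27 ≤ 28, yield 1·3 + 2·11 + 2·11 = 47.

47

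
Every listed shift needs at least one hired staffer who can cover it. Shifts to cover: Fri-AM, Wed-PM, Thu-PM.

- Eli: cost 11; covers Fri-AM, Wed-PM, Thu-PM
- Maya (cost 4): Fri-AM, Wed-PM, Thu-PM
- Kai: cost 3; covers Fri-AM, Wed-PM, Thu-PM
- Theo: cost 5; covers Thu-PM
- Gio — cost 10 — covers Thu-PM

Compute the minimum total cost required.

This is an integer covering problem.
Kai alone covers Fri-AM, Wed-PM, Thu-PM — every shift.
Total cost: 3.
No cover costs less than 3.

3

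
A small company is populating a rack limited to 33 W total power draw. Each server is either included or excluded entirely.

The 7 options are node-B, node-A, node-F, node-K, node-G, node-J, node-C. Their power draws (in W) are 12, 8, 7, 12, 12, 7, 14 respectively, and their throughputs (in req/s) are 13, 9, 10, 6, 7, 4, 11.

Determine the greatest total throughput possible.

34

This is a 0-1 knapsack instance.
node-B + node-F + node-C: power draw 12 + 7 + 14 = 33 ≤ 33, throughput 13 + 10 + 11 = 34.
node-A + node-F + node-C: power draw 8 + 7 + 14 = 29 ≤ 33, throughput 9 + 10 + 11 = 30.
node-B + node-A + node-F: power draw 12 + 8 + 7 = 27 ≤ 33, throughput 13 + 9 + 10 = 32.
Best is node-B, node-F, and node-C with total throughput 34.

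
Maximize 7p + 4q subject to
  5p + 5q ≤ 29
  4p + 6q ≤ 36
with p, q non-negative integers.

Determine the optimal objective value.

35

Relaxing integrality, the LP optimum is 40.60 at (p,q) = (5.8, 0), which is not an integer point.
(p,q)=(5,0): 5·5+5·0=25≤29, 4·5+6·0=20≤36, objective 35.
(p,q)=(4,1): 5·4+5·1=25≤29, 4·4+6·1=22≤36, objective 32.
No feasible integer point exceeds 35.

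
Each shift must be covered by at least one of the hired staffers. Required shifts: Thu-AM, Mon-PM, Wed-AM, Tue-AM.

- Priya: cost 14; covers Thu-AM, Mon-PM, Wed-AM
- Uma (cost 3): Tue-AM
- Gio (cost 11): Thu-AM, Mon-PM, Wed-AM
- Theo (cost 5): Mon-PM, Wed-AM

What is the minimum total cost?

The greedy cost-per-new-shift heuristic would pick Theo, Uma, and Gio for 19, but a cheaper cover exists.
Choose Uma and Gio: together they cover Thu-AM, Mon-PM, Wed-AM, Tue-AM — every shift.
Total cost: 3 + 11 = 14.
No cover costs less than 14.

14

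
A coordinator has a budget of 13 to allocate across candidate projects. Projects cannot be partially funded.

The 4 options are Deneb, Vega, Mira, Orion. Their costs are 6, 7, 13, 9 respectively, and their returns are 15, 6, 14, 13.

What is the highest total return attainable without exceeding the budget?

Treat it as a binary knapsack problem.
Allowing fractional choices, the relaxed optimum would be about 25.1, but projects are indivisible.
Deneb: cost 6 ≤ 13, return 15.
Deneb + Vega: cost 6 + 7 = 13 ≤ 13, return 15 + 6 = 21.
Best is Deneb and Vega with total return 21.

21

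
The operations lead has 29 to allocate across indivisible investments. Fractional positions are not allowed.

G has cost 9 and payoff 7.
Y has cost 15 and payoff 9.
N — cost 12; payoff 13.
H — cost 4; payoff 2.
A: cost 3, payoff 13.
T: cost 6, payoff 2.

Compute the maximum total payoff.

Take G, N, H, and A: cost 9 + 12 + 4 + 3 = 28 ≤ 29, payoff 7 + 13 + 2 + 13 = 35.
No other feasible combination does better.

35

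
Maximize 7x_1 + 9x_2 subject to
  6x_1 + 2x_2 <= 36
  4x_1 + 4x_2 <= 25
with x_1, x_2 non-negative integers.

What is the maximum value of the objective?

54

Relaxing integrality, the LP optimum is 56.25 at (x_1,x_2) = (0, 6.25), which is not an integer point.
(x_1,x_2)=(0,6): 6·0+2·6=12≤36, 4·0+4·6=24≤25, objective 54.
(x_1,x_2)=(1,5): 6·1+2·5=16≤36, 4·1+4·5=24≤25, objective 52.
(x_1,x_2)=(0,5): 6·0+2·5=10≤36, 4·0+4·5=20≤25, objective 45.
The best lattice point is (0,6), giving 54.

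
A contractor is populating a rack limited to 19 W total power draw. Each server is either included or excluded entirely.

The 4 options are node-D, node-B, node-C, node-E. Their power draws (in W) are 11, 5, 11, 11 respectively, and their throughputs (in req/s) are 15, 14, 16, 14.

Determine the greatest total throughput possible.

30

Take node-B and node-C: power draw 5 + 11 = 16 ≤ 19, throughput 14 + 16 = 30.
No other feasible combination does better.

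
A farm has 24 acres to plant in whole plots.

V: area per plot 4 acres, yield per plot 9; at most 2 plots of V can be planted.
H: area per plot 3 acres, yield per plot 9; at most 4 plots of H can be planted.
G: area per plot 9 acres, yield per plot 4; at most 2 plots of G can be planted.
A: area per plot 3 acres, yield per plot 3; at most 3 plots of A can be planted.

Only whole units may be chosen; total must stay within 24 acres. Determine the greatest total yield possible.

Take 2×V, 4×H, and 1×A: area 23 ≤ 24, yield 2·9 + 4·9 + 1·3 = 57.
H has the best ratio (9/3) and is taken to its limit of 4; remaining capacity is filled optimally with the others.

57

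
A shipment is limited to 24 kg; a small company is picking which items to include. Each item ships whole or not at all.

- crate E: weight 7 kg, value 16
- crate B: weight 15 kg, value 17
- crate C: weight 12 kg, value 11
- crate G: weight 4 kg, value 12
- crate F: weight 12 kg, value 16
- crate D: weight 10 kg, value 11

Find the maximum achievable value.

This is an integer program with binary decision variables.
Allowing fractional choices, the relaxed optimum would be about 45.1, but items are indivisible.
crate E + crate G + crate F: weight 7 + 4 + 12 = 23 ≤ 24, value 16 + 12 + 16 = 44.
crate E + crate G + crate D: weight 7 + 4 + 10 = 21 ≤ 24, value 16 + 12 + 11 = 39.
Best is crate E, crate G, and crate F with total value 44.

44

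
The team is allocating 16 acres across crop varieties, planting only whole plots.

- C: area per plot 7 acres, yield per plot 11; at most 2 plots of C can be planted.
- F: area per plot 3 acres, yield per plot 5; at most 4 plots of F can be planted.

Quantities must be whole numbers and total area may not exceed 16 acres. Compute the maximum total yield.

26

F has the best ratio (5/3); taking only F gives at most 4×5 = 20 (stopped by the supply cap of 4).
Mixing does better — 1×C and 3×F: area 16 ≤ 16, yield 1·11 + 3·5 = 26.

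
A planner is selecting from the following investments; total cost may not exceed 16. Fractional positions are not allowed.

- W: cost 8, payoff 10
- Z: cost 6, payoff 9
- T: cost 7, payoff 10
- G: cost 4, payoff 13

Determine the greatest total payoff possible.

T + G: cost 7 + 4 = 11 ≤ 16, payoff 10 + 13 = 23.
Z + G: cost 6 + 4 = 10 ≤ 16, payoff 9 + 13 = 22.
W + G: cost 8 + 4 = 12 ≤ 16, payoff 10 + 13 = 23.
The maximum payoff is 23; one optimal choice is T and G.

23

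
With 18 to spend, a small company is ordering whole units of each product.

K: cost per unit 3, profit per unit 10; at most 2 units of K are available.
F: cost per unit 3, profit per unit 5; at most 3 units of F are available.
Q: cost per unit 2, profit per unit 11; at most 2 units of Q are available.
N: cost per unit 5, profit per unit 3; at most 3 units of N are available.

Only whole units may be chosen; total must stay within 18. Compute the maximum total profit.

Take 2×K, 2×F, and 2×Q: cost 16 ≤ 18, profit 2·10 + 2·5 + 2·11 = 52.
Q has the best ratio (11/2) and is taken to its limit of 2; remaining capacity is filled optimally with the others.

52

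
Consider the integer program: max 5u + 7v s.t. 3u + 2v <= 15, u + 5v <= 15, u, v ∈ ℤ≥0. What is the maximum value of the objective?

29

(u,v)=(3,2): 3·3+2·2=13≤15, 1·3+5·2=13≤15, objective 29.
(u,v)=(4,1): 3·4+2·1=14≤15, 1·4+5·1=9≤15, objective 27.
(u,v)=(2,2): 3·2+2·2=10≤15, 1·2+5·2=12≤15, objective 24.
The best lattice point is (3,2), giving 29.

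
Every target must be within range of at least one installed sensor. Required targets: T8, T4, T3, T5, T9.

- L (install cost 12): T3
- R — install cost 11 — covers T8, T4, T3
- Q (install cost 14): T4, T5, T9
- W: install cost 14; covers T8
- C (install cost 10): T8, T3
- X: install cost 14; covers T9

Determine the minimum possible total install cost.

24

The greedy cost-per-new-target heuristic would pick R and Q for 25, but a cheaper cover exists.
Choose Q and C: together they cover T8, T4, T3, T5, T9 — every target.
Total install cost: 14 + 10 = 24.
No cover costs less than 24.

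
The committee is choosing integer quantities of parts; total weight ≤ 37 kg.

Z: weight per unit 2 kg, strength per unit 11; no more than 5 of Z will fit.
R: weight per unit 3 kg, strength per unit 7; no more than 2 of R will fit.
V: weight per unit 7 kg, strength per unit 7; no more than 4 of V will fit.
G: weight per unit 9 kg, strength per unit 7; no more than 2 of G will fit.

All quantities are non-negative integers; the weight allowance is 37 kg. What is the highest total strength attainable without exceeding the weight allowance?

This is a bounded integer knapsack.
5×Z, 1×R, 2×V, and 1×G: weight 36 ≤ 37, strength 5·11 + 1·7 + 2·7 + 1·7 = 83.
5×Z, 2×R, and 3×V: weight 37 ≤ 37, strength 5·11 + 2·7 + 3·7 = 90.
Best is 90.

90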